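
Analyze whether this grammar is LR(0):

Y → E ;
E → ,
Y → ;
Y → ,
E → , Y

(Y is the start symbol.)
No. Shift-reduce conflict between [E → , .] and [E → . ,]

A grammar is LR(0) if no state in the canonical LR(0) collection has:
  - both a shift item (dot before a terminal) and a complete item (shift-reduce conflict), or
  - two or more complete items (reduce-reduce conflict; the accept item [Y' → Y .] counts as a complete item here).

Augment with Y' → Y and build the canonical LR(0) collection (I0 = CLOSURE({[Y' → . Y]}), then GOTO on every symbol after a dot until no new states appear). It has 7 states:
  I0: { [E → . , Y], [E → . ,], [Y → . ,], [Y → . ;], [Y → . E ;], [Y' → . Y] }  — shift
  I1: { [E → , . Y], [E → , .], [E → . , Y], [E → . ,], [Y → , .], [Y → . ,], [Y → . ;], [Y → . E ;] }  — shift, 2 reduces
  I2: { [Y → ; .] }  — reduce
  I3: { [Y → E . ;] }  — shift
  I4: { [Y' → Y .] }  — accept
  I5: { [Y → E ; .] }  — reduce
  I6: { [E → , Y .] }  — reduce

Conflict in state I1:
  Shift-reduce conflict between [E → , .] and [E → . ,]
So the grammar is NOT LR(0).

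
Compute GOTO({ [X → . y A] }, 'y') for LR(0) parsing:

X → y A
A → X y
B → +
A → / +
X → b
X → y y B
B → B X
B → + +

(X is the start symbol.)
GOTO(I, 'y') = CLOSURE({ [A → αX.β] : [A → α.Xβ] ∈ I, X = 'y' })

Items with dot before 'y', with the dot advanced:
  [X → . y A] → [X → y . A]
Closure of the advanced items:
  [X → y . A] has the dot before A: add [A → . X y], [A → . / +]
  [A → . X y] has the dot before X: add [X → . y A], [X → . b], [X → . y y B]

GOTO = { [A → . / +], [A → . X y], [X → . b], [X → . y A], [X → . y y B], [X → y . A] }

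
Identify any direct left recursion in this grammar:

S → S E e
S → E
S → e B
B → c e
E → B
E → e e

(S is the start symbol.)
Direct left recursion occurs when N → N α for some non-terminal N (the right-hand side begins with the left-hand side itself).

S → S E e: LEFT RECURSIVE (starts with S)
S → E: starts with E
S → e B: starts with e
B → c e: starts with c
E → B: starts with B
E → e e: starts with e

The grammar has direct left recursion on: S.

Answer: Yes, S is left-recursive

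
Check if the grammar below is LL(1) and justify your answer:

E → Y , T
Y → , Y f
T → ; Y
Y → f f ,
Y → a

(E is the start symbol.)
A grammar is LL(1) if for each non-terminal N with multiple productions, the predict sets of those productions are pairwise disjoint, where PREDICT(N → α) = (FIRST(α) \ {ε}) ∪ (FOLLOW(N) if α ⇒* ε).

For Y:
  PREDICT(Y → ',' Y f) = { ',' }
  PREDICT(Y → f f ',') = { 'f' }
  PREDICT(Y → a) = { 'a' }
E, T have a single production, so nothing to check there.

All predict sets are disjoint. The grammar IS LL(1).

Answer: Yes, the grammar is LL(1).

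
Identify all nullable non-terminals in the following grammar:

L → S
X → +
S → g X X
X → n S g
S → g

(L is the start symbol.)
None

A non-terminal is nullable if it can derive ε (the empty string): either it has an ε-production, or it has a production whose right-hand side consists entirely of nullable non-terminals.

There are no ε-productions, so no non-terminal can derive ε.
No non-terminals are nullable.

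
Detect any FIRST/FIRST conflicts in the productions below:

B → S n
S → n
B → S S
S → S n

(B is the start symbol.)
Yes. B → S n / B → S S on { 'n' }; S → n / S → S n on { 'n' }

A FIRST/FIRST conflict occurs when two productions N → α and N → β for the same non-terminal have FIRST(α) ∩ FIRST(β) ≠ ∅ (with ε ∈ FIRST of a nullable right-hand side, so two nullable alternatives also conflict).

FIRST sets of the non-terminals at (or reachable through a nullable prefix from) the front of some alternative:
  FIRST(S) = { 'n' }

Productions for B:
  B → S n: FIRST = { 'n' }
  B → S S: FIRST = { 'n' }
Productions for S:
  S → n: FIRST = { 'n' }
  S → S n: FIRST = { 'n' }

Conflict for B: B → S n and B → S S
  Overlap: { 'n' }
Conflict for S: S → n and S → S n
  Overlap: { 'n' }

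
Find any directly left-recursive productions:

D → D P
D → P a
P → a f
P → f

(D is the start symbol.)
Yes, D is left-recursive

D → D P: LEFT RECURSIVE (starts with D)
D → P a: starts with P
P → a f: starts with a
P → f: starts with f

The grammar has direct left recursion on: D.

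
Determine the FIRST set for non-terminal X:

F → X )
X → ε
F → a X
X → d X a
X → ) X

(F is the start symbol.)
{ ')', 'd', ε }

From X → ε:
  - ε-production, so ε ∈ FIRST(X)
From X → d X a:
  - d is a terminal: add 'd' and stop
From X → ) X:
  - ')' is a terminal: add ')' and stop

Collecting: FIRST(X) = { ')', 'd', ε }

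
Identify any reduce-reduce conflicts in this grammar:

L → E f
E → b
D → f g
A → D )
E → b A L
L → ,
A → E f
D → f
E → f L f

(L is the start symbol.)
No reduce-reduce conflicts

A reduce-reduce conflict occurs when an LR(0) state has two complete items [A → α .] and [B → β .] — both call for a reduction, and with no lookahead the parser cannot choose between them.

Augment with L' → L and build the canonical LR(0) collection (I0 = CLOSURE({[L' → . L]}), then GOTO on every symbol after a dot until no new states appear). It has 17 states:
  I0: { [E → . b A L], [E → . b], [E → . f L f], [L → . ,], [L → . E f], [L' → . L] }  — shift
  I1: { [L → , .] }  — reduce
  I2: { [L → E . f] }  — shift
  I3: { [L' → L .] }  — accept
  I4: { [A → . D )], [A → . E f], [D → . f g], [D → . f], [E → . b A L], [E → . b], [E → . f L f], [E → b . A L], [E → b .] }  — shift, reduce
  I5: { [E → . b A L], [E → . b], [E → . f L f], [E → f . L f], [L → . ,], [L → . E f] }  — shift
  I6: { [E → f L . f] }  — shift
  I7: { [E → f L f .] }  — reduce
  I8: { [E → . b A L], [E → . b], [E → . f L f], [E → b A . L], [L → . ,], [L → . E f] }  — shift
  I9: { [A → D . )] }  — shift
  I10: { [A → E . f] }  — shift
  I11: { [D → f . g], [D → f .], [E → . b A L], [E → . b], [E → . f L f], [E → f . L f], [L → . ,], [L → . E f] }  — shift, reduce
  I12: { [D → f g .] }  — reduce
  I13: { [A → E f .] }  — reduce
  I14: { [A → D ) .] }  — reduce
  I15: { [E → b A L .] }  — reduce
  I16: { [L → E f .] }  — reduce

No state contains more than one complete item.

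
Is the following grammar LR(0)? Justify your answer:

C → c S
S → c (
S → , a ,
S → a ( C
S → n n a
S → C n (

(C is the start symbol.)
Yes, the grammar is LR(0)

Augment with C' → C and build the canonical LR(0) collection (I0 = CLOSURE({[C' → . C]}), then GOTO on every symbol after a dot until no new states appear). It has 18 states:
  I0: { [C → . c S], [C' → . C] }  — shift
  I1: { [C' → C .] }  — accept
  I2: { [C → . c S], [C → c . S], [S → . , a ,], [S → . C n (], [S → . a ( C], [S → . c (], [S → . n n a] }  — shift
  I3: { [S → , . a ,] }  — shift
  I4: { [S → C . n (] }  — shift
  I5: { [C → c S .] }  — reduce
  I6: { [S → a . ( C] }  — shift
  I7: { [C → . c S], [C → c . S], [S → . , a ,], [S → . C n (], [S → . a ( C], [S → . c (], [S → . n n a], [S → c . (] }  — shift
  I8: { [S → n . n a] }  — shift
  I9: { [S → n n . a] }  — shift
  I10: { [S → n n a .] }  — reduce
  I11: { [S → c ( .] }  — reduce
  I12: { [C → . c S], [S → a ( . C] }  — shift
  I13: { [S → a ( C .] }  — reduce
  I14: { [S → C n . (] }  — shift
  I15: { [S → C n ( .] }  — reduce
  I16: { [S → , a . ,] }  — shift
  I17: { [S → , a , .] }  — reduce

Every state is either a pure shift/goto state or contains exactly one complete item and nothing to shift — no conflicts. The grammar is LR(0).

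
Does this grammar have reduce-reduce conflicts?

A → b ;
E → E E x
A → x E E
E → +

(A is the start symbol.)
Augment with A' → A and build the canonical LR(0) collection (I0 = CLOSURE({[A' → . A]}), then GOTO on every symbol after a dot until no new states appear). It has 10 states:
  I0: { [A → . b ;], [A → . x E E], [A' → . A] }  — shift
  I1: { [A' → A .] }  — accept
  I2: { [A → b . ;] }  — shift
  I3: { [A → x . E E], [E → . +], [E → . E E x] }  — shift
  I4: { [E → + .] }  — reduce
  I5: { [A → x E . E], [E → . +], [E → . E E x], [E → E . E x] }  — shift
  I6: { [A → x E E .], [E → . +], [E → . E E x], [E → E . E x], [E → E E . x] }  — shift, reduce
  I7: { [E → . +], [E → . E E x], [E → E . E x], [E → E E . x] }  — shift
  I8: { [E → E E x .] }  — reduce
  I9: { [A → b ; .] }  — reduce

No state contains more than one complete item.

Answer: No reduce-reduce conflicts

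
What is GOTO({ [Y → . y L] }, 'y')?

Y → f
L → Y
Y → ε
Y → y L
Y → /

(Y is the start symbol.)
{ [L → . Y], [Y → . /], [Y → . f], [Y → . y L], [Y → .], [Y → y . L] }

GOTO(I, 'y') = CLOSURE({ [A → αX.β] : [A → α.Xβ] ∈ I, X = 'y' })

Items with dot before 'y', with the dot advanced:
  [Y → . y L] → [Y → y . L]
Closure of the advanced items:
  [Y → y . L] has the dot before L: add [L → . Y]
  [L → . Y] has the dot before Y: add [Y → . f], [Y → .], [Y → . y L], [Y → . /]

GOTO = { [L → . Y], [Y → . /], [Y → . f], [Y → . y L], [Y → .], [Y → y . L] }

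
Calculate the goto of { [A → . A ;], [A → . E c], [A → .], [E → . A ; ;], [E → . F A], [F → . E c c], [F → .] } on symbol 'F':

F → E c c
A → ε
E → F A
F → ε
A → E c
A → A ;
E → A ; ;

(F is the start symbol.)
GOTO(I, 'F') = CLOSURE({ [A → αX.β] : [A → α.Xβ] ∈ I, X = 'F' })

Items with dot before 'F', with the dot advanced:
  [E → . F A] → [E → F . A]
Closure of the advanced items:
  [E → F . A] has the dot before A: add [A → .], [A → . E c], [A → . A ;]
  [A → . E c] has the dot before E: add [E → . F A], [E → . A ; ;]
  [E → . F A] has the dot before F: add [F → . E c c], [F → .]

GOTO = { [A → . A ;], [A → . E c], [A → .], [E → . A ; ;], [E → . F A], [E → F . A], [F → . E c c], [F → .] }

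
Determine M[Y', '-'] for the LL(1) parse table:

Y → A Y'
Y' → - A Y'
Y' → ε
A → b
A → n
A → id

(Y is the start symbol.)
Y' → - A Y'

To find M[Y', '-'], we find productions for Y' where '-' is in the predict set (PREDICT(N → α) = (FIRST(α) \ {ε}) ∪ (FOLLOW(N) if α ⇒* ε)).

Relevant sets:
  FOLLOW(Y') = { $ }

Y' → - A Y': PREDICT = { '-' }
  '-' is in predict set, so this production goes in M[Y', '-']
Y' → ε: PREDICT = { $ }

M[Y', '-'] = Y' → - A Y'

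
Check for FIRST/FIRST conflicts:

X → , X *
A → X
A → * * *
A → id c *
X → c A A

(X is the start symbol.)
No FIRST/FIRST conflicts.

A FIRST/FIRST conflict occurs when two productions N → α and N → β for the same non-terminal have FIRST(α) ∩ FIRST(β) ≠ ∅ (with ε ∈ FIRST of a nullable right-hand side, so two nullable alternatives also conflict).

FIRST sets of the non-terminals at (or reachable through a nullable prefix from) the front of some alternative:
  FIRST(X) = { ',', 'c' }

Productions for X:
  X → , X *: FIRST = { ',' }
  X → c A A: FIRST = { 'c' }
Productions for A:
  A → X: FIRST = { ',', 'c' }
  A → * * *: FIRST = { '*' }
  A → id c *: FIRST = { 'id' }

All alternatives of each non-terminal have pairwise disjoint FIRST sets.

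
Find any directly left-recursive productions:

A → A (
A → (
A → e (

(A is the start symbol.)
Yes, A is left-recursive

A → A (: LEFT RECURSIVE (starts with A)
A → (: starts with '('
A → e (: starts with e

The grammar has direct left recursion on: A.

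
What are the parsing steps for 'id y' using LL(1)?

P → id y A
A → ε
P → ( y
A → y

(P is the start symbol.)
LL(1) parsing maintains a stack (initially the start symbol over $) and the input. At each step: if the stack top is a terminal, match it against the current input token; if it is a non-terminal N, replace it with the RHS of M[N, lookahead] (the unique production whose predict set contains the lookahead).

Stack is shown with the top on the left.

Stack     Input   Action
------------------------
P $       id y $  output P → id y A
id y A $  id y $  match 'id'
y A $     y $     match 'y'
A $       $       output A → ε
$         $       accept

The string is accepted.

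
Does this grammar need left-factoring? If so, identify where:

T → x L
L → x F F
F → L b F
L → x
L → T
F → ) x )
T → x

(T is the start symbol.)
Yes, T has productions with common prefix 'x'; L has productions with common prefix 'x'

Left-factoring is needed when two productions for the same non-terminal
share a common prefix on the right-hand side.

Productions for T:
  T → x L
  T → x
Productions for L:
  L → x F F
  L → x
  L → T
Productions for F:
  F → L b F
  F → ) x )

Found common prefix 'x' in productions for T
Found common prefix 'x' in productions for L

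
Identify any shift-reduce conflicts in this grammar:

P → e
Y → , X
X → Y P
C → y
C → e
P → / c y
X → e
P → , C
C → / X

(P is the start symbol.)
Augment with P' → P and build the canonical LR(0) collection (I0 = CLOSURE({[P' → . P]}), then GOTO on every symbol after a dot until no new states appear). It has 17 states:
  I0: { [P → . , C], [P → . / c y], [P → . e], [P' → . P] }  — shift
  I1: { [C → . / X], [C → . e], [C → . y], [P → , . C] }  — shift
  I2: { [P → / . c y] }  — shift
  I3: { [P' → P .] }  — accept
  I4: { [P → e .] }  — reduce
  I5: { [P → / c . y] }  — shift
  I6: { [P → / c y .] }  — reduce
  I7: { [C → / . X], [X → . Y P], [X → . e], [Y → . , X] }  — shift
  I8: { [P → , C .] }  — reduce
  I9: { [C → e .] }  — reduce
  I10: { [C → y .] }  — reduce
  I11: { [X → . Y P], [X → . e], [Y → , . X], [Y → . , X] }  — shift
  I12: { [C → / X .] }  — reduce
  I13: { [P → . , C], [P → . / c y], [P → . e], [X → Y . P] }  — shift
  I14: { [X → e .] }  — reduce
  I15: { [X → Y P .] }  — reduce
  I16: { [Y → , X .] }  — reduce

No state contains both a complete item and a shift item.

Answer: No shift-reduce conflicts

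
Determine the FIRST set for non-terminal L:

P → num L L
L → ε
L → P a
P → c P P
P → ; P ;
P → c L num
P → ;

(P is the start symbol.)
To compute FIRST(L), examine every production with L on the left-hand side, reading each right-hand side left to right until a non-nullable symbol is reached.

FIRST sets of the other non-terminals involved (by the same procedure, iterated to a fixed point):
  FIRST(P) = { ';', 'c', 'num' }

From L → ε:
  - ε-production, so ε ∈ FIRST(L)
From L → P a:
  - P is a non-terminal: add FIRST(P) \ {ε} = { ';', 'c', 'num' }
    P is not nullable, so stop

Collecting: FIRST(L) = { ';', 'c', 'num', ε }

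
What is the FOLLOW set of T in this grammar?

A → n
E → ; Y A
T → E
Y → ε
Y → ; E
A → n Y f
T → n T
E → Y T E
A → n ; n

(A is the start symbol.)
{ ';', 'n' }

To compute FOLLOW(T), find every occurrence of T on a right-hand side N → α T β: add FIRST(β) \ {ε}, and if β is empty or nullable also add FOLLOW(N). Iterate to a fixed point.

In T → n T: T is at the end; this adds FOLLOW(T) to itself — nothing new
In E → Y T E: T is followed by E, add FIRST(E) \ {ε} = { ';', 'n' }

Taking the union: FOLLOW(T) = { ';', 'n' }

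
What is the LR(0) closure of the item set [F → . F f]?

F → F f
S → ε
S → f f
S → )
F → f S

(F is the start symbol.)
{ [F → . F f], [F → . f S] }

To compute CLOSURE, for each item [A → α.Bβ] where B is a non-terminal, add [B → .γ] for all productions B → γ; repeat for the newly added items until nothing changes.

Start with: [F → . F f]
  [F → . F f] has the dot before F: add [F → . f S]
No further items can be added.

CLOSURE = { [F → . F f], [F → . f S] }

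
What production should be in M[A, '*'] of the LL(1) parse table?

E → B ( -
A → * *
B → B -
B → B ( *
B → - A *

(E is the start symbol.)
A → * *

To find M[A, '*'], we find productions for A where '*' is in the predict set (PREDICT(N → α) = (FIRST(α) \ {ε}) ∪ (FOLLOW(N) if α ⇒* ε)).

A → * *: PREDICT = { '*' }
  '*' is in predict set, so this production goes in M[A, '*']

M[A, '*'] = A → * *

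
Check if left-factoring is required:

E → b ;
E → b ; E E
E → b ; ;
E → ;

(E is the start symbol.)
Left-factoring is needed when two productions for the same non-terminal
share a common prefix on the right-hand side.

Productions for E:
  E → b ;
  E → b ; E E
  E → b ; ;
  E → ;

Found common prefix 'b ;' in productions for E

Answer: Yes, E has productions with common prefix 'b ;'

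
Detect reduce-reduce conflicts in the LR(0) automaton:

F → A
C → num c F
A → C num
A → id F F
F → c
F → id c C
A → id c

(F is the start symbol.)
A reduce-reduce conflict occurs when an LR(0) state has two complete items [A → α .] and [B → β .] — both call for a reduction, and with no lookahead the parser cannot choose between them.

Augment with F' → F and build the canonical LR(0) collection (I0 = CLOSURE({[F' → . F]}), then GOTO on every symbol after a dot until no new states appear). It has 14 states:
  I0: { [A → . C num], [A → . id F F], [A → . id c], [C → . num c F], [F → . A], [F → . c], [F → . id c C], [F' → . F] }  — shift
  I1: { [F → A .] }  — reduce
  I2: { [A → C . num] }  — shift
  I3: { [F' → F .] }  — accept
  I4: { [F → c .] }  — reduce
  I5: { [A → . C num], [A → . id F F], [A → . id c], [A → id . F F], [A → id . c], [C → . num c F], [F → . A], [F → . c], [F → . id c C], [F → id . c C] }  — shift
  I6: { [C → num . c F] }  — shift
  I7: { [A → . C num], [A → . id F F], [A → . id c], [C → . num c F], [C → num c . F], [F → . A], [F → . c], [F → . id c C] }  — shift
  I8: { [C → num c F .] }  — reduce
  I9: { [A → . C num], [A → . id F F], [A → . id c], [A → id F . F], [C → . num c F], [F → . A], [F → . c], [F → . id c C] }  — shift
  I10: { [A → id c .], [C → . num c F], [F → c .], [F → id c . C] }  — shift, 2 reduces
  I11: { [F → id c C .] }  — reduce
  I12: { [A → id F F .] }  — reduce
  I13: { [A → C num .] }  — reduce

I10 contains complete items [A → id c .], [F → c .] — reduce-reduce conflict.

Answer: Yes — I10: [A → id c .] vs [F → c .]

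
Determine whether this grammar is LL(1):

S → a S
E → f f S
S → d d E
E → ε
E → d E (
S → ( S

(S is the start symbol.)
A grammar is LL(1) if for each non-terminal N with multiple productions, the predict sets of those productions are pairwise disjoint, where PREDICT(N → α) = (FIRST(α) \ {ε}) ∪ (FOLLOW(N) if α ⇒* ε).

Relevant sets:
  FOLLOW(E) = { $, '(' }

For S:
  PREDICT(S → a S) = { 'a' }
  PREDICT(S → d d E) = { 'd' }
  PREDICT(S → '(' S) = { '(' }
For E:
  PREDICT(E → f f S) = { 'f' }
  PREDICT(E → ε) = { $, '(' }
  PREDICT(E → d E '(') = { 'd' }

All predict sets are disjoint. The grammar IS LL(1).

Answer: Yes, the grammar is LL(1).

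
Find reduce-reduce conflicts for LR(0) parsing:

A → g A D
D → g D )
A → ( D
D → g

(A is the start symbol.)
A reduce-reduce conflict occurs when an LR(0) state has two complete items [A → α .] and [B → β .] — both call for a reduction, and with no lookahead the parser cannot choose between them.

Augment with A' → A and build the canonical LR(0) collection (I0 = CLOSURE({[A' → . A]}), then GOTO on every symbol after a dot until no new states appear). It has 10 states:
  I0: { [A → . ( D], [A → . g A D], [A' → . A] }  — shift
  I1: { [A → ( . D], [D → . g D )], [D → . g] }  — shift
  I2: { [A' → A .] }  — accept
  I3: { [A → . ( D], [A → . g A D], [A → g . A D] }  — shift
  I4: { [A → g A . D], [D → . g D )], [D → . g] }  — shift
  I5: { [A → g A D .] }  — reduce
  I6: { [D → . g D )], [D → . g], [D → g . D )], [D → g .] }  — shift, reduce
  I7: { [D → g D . )] }  — shift
  I8: { [D → g D ) .] }  — reduce
  I9: { [A → ( D .] }  — reduce

No state contains more than one complete item.

Answer: No reduce-reduce conflicts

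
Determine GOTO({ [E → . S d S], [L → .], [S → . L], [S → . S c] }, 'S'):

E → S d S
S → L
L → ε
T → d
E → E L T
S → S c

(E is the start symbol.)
GOTO(I, 'S') = CLOSURE({ [A → αX.β] : [A → α.Xβ] ∈ I, X = 'S' })

Items with dot before 'S', with the dot advanced:
  [E → . S d S] → [E → S . d S]
  [S → . S c] → [S → S . c]
Closure adds nothing (no advanced item has the dot before a non-terminal).

GOTO = { [E → S . d S], [S → S . c] }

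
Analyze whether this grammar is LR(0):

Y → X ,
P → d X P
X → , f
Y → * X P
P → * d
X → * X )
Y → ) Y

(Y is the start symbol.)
Augment with Y' → Y and build the canonical LR(0) collection (I0 = CLOSURE({[Y' → . Y]}), then GOTO on every symbol after a dot until no new states appear). It has 19 states:
  I0: { [X → . * X )], [X → . , f], [Y → . ) Y], [Y → . * X P], [Y → . X ,], [Y' → . Y] }  — shift
  I1: { [X → . * X )], [X → . , f], [Y → ) . Y], [Y → . ) Y], [Y → . * X P], [Y → . X ,] }  — shift
  I2: { [X → * . X )], [X → . * X )], [X → . , f], [Y → * . X P] }  — shift
  I3: { [X → , . f] }  — shift
  I4: { [Y → X . ,] }  — shift
  I5: { [Y' → Y .] }  — accept
  I6: { [Y → X , .] }  — reduce
  I7: { [X → , f .] }  — reduce
  I8: { [X → * . X )], [X → . * X )], [X → . , f] }  — shift
  I9: { [P → . * d], [P → . d X P], [X → * X . )], [Y → * X . P] }  — shift
  I10: { [X → * X ) .] }  — reduce
  I11: { [P → * . d] }  — shift
  I12: { [Y → * X P .] }  — reduce
  I13: { [P → d . X P], [X → . * X )], [X → . , f] }  — shift
  I14: { [P → . * d], [P → . d X P], [P → d X . P] }  — shift
  I15: { [P → d X P .] }  — reduce
  I16: { [P → * d .] }  — reduce
  I17: { [X → * X . )] }  — shift
  I18: { [Y → ) Y .] }  — reduce

Every state is either a pure shift/goto state or contains exactly one complete item and nothing to shift — no conflicts. The grammar is LR(0).

Answer: Yes, the grammar is LR(0)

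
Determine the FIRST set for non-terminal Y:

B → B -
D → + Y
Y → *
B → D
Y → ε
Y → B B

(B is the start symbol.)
{ '*', '+', ε }

FIRST sets of the other non-terminals involved (by the same procedure, iterated to a fixed point):
  FIRST(B) = { '+' }

From Y → *:
  - '*' is a terminal: add '*' and stop
From Y → ε:
  - ε-production, so ε ∈ FIRST(Y)
From Y → B B:
  - B is a non-terminal: add FIRST(B) \ {ε} = { '+' }
    B is not nullable, so stop

Collecting: FIRST(Y) = { '*', '+', ε }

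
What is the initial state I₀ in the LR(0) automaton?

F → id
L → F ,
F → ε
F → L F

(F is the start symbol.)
{ [F → . L F], [F → . id], [F → .], [F' → . F], [L → . F ,] }

First, augment the grammar with F' → F
I₀ = CLOSURE({ [F' → . F] }):
  [F' → . F] has the dot before F: add [F → . id], [F → .], [F → . L F]
  [F → . L F] has the dot before L: add [L → . F ,]
No further items can be added.

I₀ = { [F → . L F], [F → . id], [F → .], [F' → . F], [L → . F ,] }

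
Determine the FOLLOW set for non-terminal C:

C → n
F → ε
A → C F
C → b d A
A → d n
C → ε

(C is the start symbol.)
To compute FOLLOW(C), find every occurrence of C on a right-hand side N → α C β: add FIRST(β) \ {ε}, and if β is empty or nullable also add FOLLOW(N). Iterate to a fixed point.

C is the start symbol, so $ ∈ FOLLOW(C).
In A → C F: C is followed by F, add FIRST(F) \ {ε} = { }
  F is nullable, so also add FOLLOW(A)

The FOLLOW sets referred to above (computed the same way, to a fixed point):
  FOLLOW(A) = { $ }

Taking the union: FOLLOW(C) = { $ }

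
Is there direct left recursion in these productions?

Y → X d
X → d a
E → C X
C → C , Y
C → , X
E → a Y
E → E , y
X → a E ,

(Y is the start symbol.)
Yes, C, E are left-recursive

Direct left recursion occurs when N → N α for some non-terminal N (the right-hand side begins with the left-hand side itself).

Y → X d: starts with X
X → d a: starts with d
E → C X: starts with C
C → C , Y: LEFT RECURSIVE (starts with C)
C → , X: starts with ','
E → a Y: starts with a
E → E , y: LEFT RECURSIVE (starts with E)
X → a E ,: starts with a

The grammar has direct left recursion on: C, E.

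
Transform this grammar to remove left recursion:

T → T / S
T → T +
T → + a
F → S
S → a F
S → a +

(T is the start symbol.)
T is directly left-recursive. The standard transformation for
  A → A α₁ | ... | A α_m | β₁ | ... | β_n
is
  A  → β₁ A' | ... | β_n A'
  A' → α₁ A' | ... | α_m A' | ε

T → + a becomes T → + a T'
T → T / S becomes T' → / S T'
T → T + becomes T' → + T'
Add T' → ε

Productions for other non-terminals are unchanged:
  F → S
  S → a F
  S → a +

Resulting grammar:
T → + a T'
T' → / S T'
T' → + T'
T' → ε
F → S
S → a F
S → a +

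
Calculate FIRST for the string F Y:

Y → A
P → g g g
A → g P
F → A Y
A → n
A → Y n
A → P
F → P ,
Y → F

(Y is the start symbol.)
{ 'g', 'n' }

FIRST sets of the non-terminals involved (from the grammar, by fixed-point iteration):
  FIRST(F) = { 'g', 'n' }

To compute FIRST(F Y), process the symbols left to right:
Symbol F is a non-terminal. Add FIRST(F) \ {ε} = { 'g', 'n' }
F is not nullable (ε ∉ FIRST(F)), so stop here.
FIRST(F Y) = { 'g', 'n' }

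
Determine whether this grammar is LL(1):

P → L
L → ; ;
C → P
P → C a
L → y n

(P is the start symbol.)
No. Predict set conflict for P: { ';', 'y' }

A grammar is LL(1) if for each non-terminal N with multiple productions, the predict sets of those productions are pairwise disjoint, where PREDICT(N → α) = (FIRST(α) \ {ε}) ∪ (FOLLOW(N) if α ⇒* ε).

Relevant sets:
  FIRST(L) = { ';', 'y' }
  FIRST(C) = { ';', 'y' }

For P:
  PREDICT(P → L) = { ';', 'y' }
  PREDICT(P → C a) = { ';', 'y' }
For L:
  PREDICT(L → ';' ';') = { ';' }
  PREDICT(L → y n) = { 'y' }
C has a single production, so nothing to check there.

Conflict found: Predict set conflict for P: { ';', 'y' }
The grammar is NOT LL(1).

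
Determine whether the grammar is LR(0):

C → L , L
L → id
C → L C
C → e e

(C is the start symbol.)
Yes, the grammar is LR(0)

Augment with C' → C and build the canonical LR(0) collection (I0 = CLOSURE({[C' → . C]}), then GOTO on every symbol after a dot until no new states appear). It has 9 states:
  I0: { [C → . L , L], [C → . L C], [C → . e e], [C' → . C], [L → . id] }  — shift
  I1: { [C' → C .] }  — accept
  I2: { [C → . L , L], [C → . L C], [C → . e e], [C → L . , L], [C → L . C], [L → . id] }  — shift
  I3: { [C → e . e] }  — shift
  I4: { [L → id .] }  — reduce
  I5: { [C → e e .] }  — reduce
  I6: { [C → L , . L], [L → . id] }  — shift
  I7: { [C → L C .] }  — reduce
  I8: { [C → L , L .] }  — reduce

Every state is either a pure shift/goto state or contains exactly one complete item and nothing to shift — no conflicts. The grammar is LR(0).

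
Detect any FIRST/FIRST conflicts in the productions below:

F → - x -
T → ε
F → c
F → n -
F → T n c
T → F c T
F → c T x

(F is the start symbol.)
A FIRST/FIRST conflict occurs when two productions N → α and N → β for the same non-terminal have FIRST(α) ∩ FIRST(β) ≠ ∅ (with ε ∈ FIRST of a nullable right-hand side, so two nullable alternatives also conflict).

FIRST sets of the non-terminals at (or reachable through a nullable prefix from) the front of some alternative:
  FIRST(T) = { '-', 'c', 'n', ε }
  FIRST(F) = { '-', 'c', 'n' }

Productions for F:
  F → - x -: FIRST = { '-' }
  F → c: FIRST = { 'c' }
  F → n -: FIRST = { 'n' }
  F → T n c: FIRST = { '-', 'c', 'n' }
  F → c T x: FIRST = { 'c' }
Productions for T:
  T → ε: FIRST = { ε }
  T → F c T: FIRST = { '-', 'c', 'n' }

Conflict for F: F → - x - and F → T n c
  Overlap: { '-' }
Conflict for F: F → c and F → T n c
  Overlap: { 'c' }
Conflict for F: F → c and F → c T x
  Overlap: { 'c' }
Conflict for F: F → n - and F → T n c
  Overlap: { 'n' }
Conflict for F: F → T n c and F → c T x
  Overlap: { 'c' }

Answer: Yes. F → '-' x '-' / F → T n c on { '-' }; F → c / F → T n c on { 'c' }; F → c / F → c T x on { 'c' }; F → n '-' / F → T n c on { 'n' }; F → T n c / F → c T x on { 'c' }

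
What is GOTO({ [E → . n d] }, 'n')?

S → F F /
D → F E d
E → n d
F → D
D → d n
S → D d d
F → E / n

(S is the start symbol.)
GOTO(I, 'n') = CLOSURE({ [A → αX.β] : [A → α.Xβ] ∈ I, X = 'n' })

Items with dot before 'n', with the dot advanced:
  [E → . n d] → [E → n . d]
Closure adds nothing (no advanced item has the dot before a non-terminal).

GOTO = { [E → n . d] }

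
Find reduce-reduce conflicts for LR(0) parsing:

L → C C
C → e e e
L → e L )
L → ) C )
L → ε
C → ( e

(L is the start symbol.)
Yes — I8: [C → e e e .] vs [L → .]

A reduce-reduce conflict occurs when an LR(0) state has two complete items [A → α .] and [B → β .] — both call for a reduction, and with no lookahead the parser cannot choose between them.

Augment with L' → L and build the canonical LR(0) collection (I0 = CLOSURE({[L' → . L]}), then GOTO on every symbol after a dot until no new states appear). It has 17 states:
  I0: { [C → . ( e], [C → . e e e], [L → . ) C )], [L → . C C], [L → . e L )], [L → .], [L' → . L] }  — shift, reduce
  I1: { [C → ( . e] }  — shift
  I2: { [C → . ( e], [C → . e e e], [L → ) . C )] }  — shift
  I3: { [C → . ( e], [C → . e e e], [L → C . C] }  — shift
  I4: { [L' → L .] }  — accept
  I5: { [C → . ( e], [C → . e e e], [C → e . e e], [L → . ) C )], [L → . C C], [L → . e L )], [L → .], [L → e . L )] }  — shift, reduce
  I6: { [L → e L . )] }  — shift
  I7: { [C → . ( e], [C → . e e e], [C → e . e e], [C → e e . e], [L → . ) C )], [L → . C C], [L → . e L )], [L → .], [L → e . L )] }  — shift, reduce
  I8: { [C → . ( e], [C → . e e e], [C → e . e e], [C → e e . e], [C → e e e .], [L → . ) C )], [L → . C C], [L → . e L )], [L → .], [L → e . L )] }  — shift, 2 reduces
  I9: { [L → e L ) .] }  — reduce
  I10: { [L → C C .] }  — reduce
  I11: { [C → e . e e] }  — shift
  I12: { [C → e e . e] }  — shift
  I13: { [C → e e e .] }  — reduce
  I14: { [L → ) C . )] }  — shift
  I15: { [L → ) C ) .] }  — reduce
  I16: { [C → ( e .] }  — reduce

I8 contains complete items [C → e e e .], [L → .] — reduce-reduce conflict.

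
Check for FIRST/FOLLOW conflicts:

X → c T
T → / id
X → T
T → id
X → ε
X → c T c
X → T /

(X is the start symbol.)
A FIRST/FOLLOW conflict occurs when a non-terminal N has a nullable alternative N → β (β ⇒* ε) and another alternative N → α with FIRST(α) ∩ FOLLOW(N) ≠ ∅: on such a lookahead the parser cannot decide between expanding α and letting N vanish via β.

Nullable non-terminals: X.
FIRST sets used below: FIRST(T) = { '/', 'id' }

X: nullable alternative(s) X → ε; FOLLOW(X) = { $ }
  X → c T: FIRST \ {ε} = { 'c' } — disjoint from FOLLOW(X)
  X → T: FIRST \ {ε} = { '/', 'id' } — disjoint from FOLLOW(X)
  X → ε: FIRST \ {ε} = { } — this is the only nullable alternative, skip
  X → c T c: FIRST \ {ε} = { 'c' } — disjoint from FOLLOW(X)
  X → T /: FIRST \ {ε} = { '/', 'id' } — disjoint from FOLLOW(X)

T has no nullable alternative, so no FIRST/FOLLOW check is needed there.

No FIRST/FOLLOW conflicts found.

Answer: No FIRST/FOLLOW conflicts.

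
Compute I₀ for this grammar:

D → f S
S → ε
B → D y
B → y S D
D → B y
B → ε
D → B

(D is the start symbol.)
First, augment the grammar with D' → D
I₀ = CLOSURE({ [D' → . D] }):
  [D' → . D] has the dot before D: add [D → . f S], [D → . B y], [D → . B]
  [D → . B y] has the dot before B: add [B → . D y], [B → . y S D], [B → .]
No further items can be added.

I₀ = { [B → . D y], [B → . y S D], [B → .], [D → . B y], [D → . B], [D → . f S], [D' → . D] }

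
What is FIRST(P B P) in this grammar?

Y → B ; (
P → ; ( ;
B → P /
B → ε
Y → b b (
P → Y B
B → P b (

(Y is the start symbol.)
{ ';', 'b' }

FIRST sets of the non-terminals involved (from the grammar, by fixed-point iteration):
  FIRST(P) = { ';', 'b' }

To compute FIRST(P B P), process the symbols left to right:
Symbol P is a non-terminal. Add FIRST(P) \ {ε} = { ';', 'b' }
P is not nullable (ε ∉ FIRST(P)), so stop here.
FIRST(P B P) = { ';', 'b' }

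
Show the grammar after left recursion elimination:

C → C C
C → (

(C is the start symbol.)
C is directly left-recursive. The standard transformation for
  A → A α₁ | ... | A α_m | β₁ | ... | β_n
is
  A  → β₁ A' | ... | β_n A'
  A' → α₁ A' | ... | α_m A' | ε

C → ( becomes C → ( C'
C → C C becomes C' → C C'
Add C' → ε

Resulting grammar:
C → ( C'
C' → C C'
C' → ε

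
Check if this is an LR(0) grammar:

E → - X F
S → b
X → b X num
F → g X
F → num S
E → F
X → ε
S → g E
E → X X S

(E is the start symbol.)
A grammar is LR(0) if no state in the canonical LR(0) collection has:
  - both a shift item (dot before a terminal) and a complete item (shift-reduce conflict), or
  - two or more complete items (reduce-reduce conflict; the accept item [E' → E .] counts as a complete item here).

Augment with E' → E and build the canonical LR(0) collection (I0 = CLOSURE({[E' → . E]}), then GOTO on every symbol after a dot until no new states appear). It has 19 states:
  I0: { [E → . - X F], [E → . F], [E → . X X S], [E' → . E], [F → . g X], [F → . num S], [X → . b X num], [X → .] }  — shift, reduce
  I1: { [E → - . X F], [X → . b X num], [X → .] }  — shift, reduce
  I2: { [E' → E .] }  — accept
  I3: { [E → F .] }  — reduce
  I4: { [E → X . X S], [X → . b X num], [X → .] }  — shift, reduce
  I5: { [X → . b X num], [X → .], [X → b . X num] }  — shift, reduce
  I6: { [F → g . X], [X → . b X num], [X → .] }  — shift, reduce
  I7: { [F → num . S], [S → . b], [S → . g E] }  — shift
  I8: { [F → num S .] }  — reduce
  I9: { [S → b .] }  — reduce
  I10: { [E → . - X F], [E → . F], [E → . X X S], [F → . g X], [F → . num S], [S → g . E], [X → . b X num], [X → .] }  — shift, reduce
  I11: { [S → g E .] }  — reduce
  I12: { [F → g X .] }  — reduce
  I13: { [X → b X . num] }  — shift
  I14: { [X → b X num .] }  — reduce
  I15: { [E → X X . S], [S → . b], [S → . g E] }  — shift
  I16: { [E → X X S .] }  — reduce
  I17: { [E → - X . F], [F → . g X], [F → . num S] }  — shift
  I18: { [E → - X F .] }  — reduce

Conflict in state I0:
  Shift-reduce conflict between [X → .] and [E → . - X F]
So the grammar is NOT LR(0).

Answer: No. Shift-reduce conflict between [X → .] and [E → . - X F]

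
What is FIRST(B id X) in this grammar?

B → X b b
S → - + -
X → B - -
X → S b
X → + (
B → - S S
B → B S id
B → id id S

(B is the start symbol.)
FIRST sets of the non-terminals involved (from the grammar, by fixed-point iteration):
  FIRST(B) = { '+', '-', 'id' }

To compute FIRST(B id X), process the symbols left to right:
Symbol B is a non-terminal. Add FIRST(B) \ {ε} = { '+', '-', 'id' }
B is not nullable (ε ∉ FIRST(B)), so stop here.
FIRST(B id X) = { '+', '-', 'id' }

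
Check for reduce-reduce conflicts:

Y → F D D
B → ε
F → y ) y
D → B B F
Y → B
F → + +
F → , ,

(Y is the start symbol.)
Augment with Y' → Y and build the canonical LR(0) collection (I0 = CLOSURE({[Y' → . Y]}), then GOTO on every symbol after a dot until no new states appear). It has 16 states:
  I0: { [B → .], [F → . + +], [F → . , ,], [F → . y ) y], [Y → . B], [Y → . F D D], [Y' → . Y] }  — shift, reduce
  I1: { [F → + . +] }  — shift
  I2: { [F → , . ,] }  — shift
  I3: { [Y → B .] }  — reduce
  I4: { [B → .], [D → . B B F], [Y → F . D D] }  — reduce
  I5: { [Y' → Y .] }  — accept
  I6: { [F → y . ) y] }  — shift
  I7: { [F → y ) . y] }  — shift
  I8: { [F → y ) y .] }  — reduce
  I9: { [B → .], [D → B . B F] }  — reduce
  I10: { [B → .], [D → . B B F], [Y → F D . D] }  — reduce
  I11: { [Y → F D D .] }  — reduce
  I12: { [D → B B . F], [F → . + +], [F → . , ,], [F → . y ) y] }  — shift
  I13: { [D → B B F .] }  — reduce
  I14: { [F → , , .] }  — reduce
  I15: { [F → + + .] }  — reduce

No state contains more than one complete item.

Answer: No reduce-reduce conflicts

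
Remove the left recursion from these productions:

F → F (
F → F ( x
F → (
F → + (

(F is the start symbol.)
F → ( F'
F → + ( F'
F' → ( F'
F' → ( x F'
F' → ε

F is directly left-recursive. The standard transformation for
  A → A α₁ | ... | A α_m | β₁ | ... | β_n
is
  A  → β₁ A' | ... | β_n A'
  A' → α₁ A' | ... | α_m A' | ε

F → ( becomes F → ( F'
F → + ( becomes F → + ( F'
F → F ( becomes F' → ( F'
F → F ( x becomes F' → ( x F'
Add F' → ε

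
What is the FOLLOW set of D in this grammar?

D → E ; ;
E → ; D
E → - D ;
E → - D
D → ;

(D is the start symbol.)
To compute FOLLOW(D), find every occurrence of D on a right-hand side N → α D β: add FIRST(β) \ {ε}, and if β is empty or nullable also add FOLLOW(N). Iterate to a fixed point.

D is the start symbol, so $ ∈ FOLLOW(D).
In E → ; D: D is at the end, add FOLLOW(E)
In E → - D ;: D is followed by ';', add FIRST(';') \ {ε} = { ';' }
In E → - D: D is at the end, add FOLLOW(E)

The FOLLOW sets referred to above (computed the same way, to a fixed point):
  FOLLOW(E) = { ';' }

Taking the union: FOLLOW(D) = { $, ';' }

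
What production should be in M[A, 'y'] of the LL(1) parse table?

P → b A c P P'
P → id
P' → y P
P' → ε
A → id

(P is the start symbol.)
To find M[A, 'y'], we find productions for A where 'y' is in the predict set (PREDICT(N → α) = (FIRST(α) \ {ε}) ∪ (FOLLOW(N) if α ⇒* ε)).

A → id: PREDICT = { 'id' }

M[A, 'y'] is empty (no production applies)

Answer: Empty (error entry)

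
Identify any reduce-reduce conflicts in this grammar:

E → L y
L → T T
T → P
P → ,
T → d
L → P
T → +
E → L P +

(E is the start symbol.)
Augment with E' → E and build the canonical LR(0) collection (I0 = CLOSURE({[E' → . E]}), then GOTO on every symbol after a dot until no new states appear). It has 13 states:
  I0: { [E → . L P +], [E → . L y], [E' → . E], [L → . P], [L → . T T], [P → . ,], [T → . +], [T → . P], [T → . d] }  — shift
  I1: { [T → + .] }  — reduce
  I2: { [P → , .] }  — reduce
  I3: { [E' → E .] }  — accept
  I4: { [E → L . P +], [E → L . y], [P → . ,] }  — shift
  I5: { [L → P .], [T → P .] }  — 2 reduces
  I6: { [L → T . T], [P → . ,], [T → . +], [T → . P], [T → . d] }  — shift
  I7: { [T → d .] }  — reduce
  I8: { [T → P .] }  — reduce
  I9: { [L → T T .] }  — reduce
  I10: { [E → L P . +] }  — shift
  I11: { [E → L y .] }  — reduce
  I12: { [E → L P + .] }  — reduce

I5 contains complete items [L → P .], [T → P .] — reduce-reduce conflict.

Answer: Yes — I5: [L → P .] vs [T → P .]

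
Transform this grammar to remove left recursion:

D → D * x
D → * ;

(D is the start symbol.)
D → * ; D'
D' → * x D'
D' → ε

D is directly left-recursive. The standard transformation for
  A → A α₁ | ... | A α_m | β₁ | ... | β_n
is
  A  → β₁ A' | ... | β_n A'
  A' → α₁ A' | ... | α_m A' | ε

D → * ; becomes D → * ; D'
D → D * x becomes D' → * x D'
Add D' → ε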